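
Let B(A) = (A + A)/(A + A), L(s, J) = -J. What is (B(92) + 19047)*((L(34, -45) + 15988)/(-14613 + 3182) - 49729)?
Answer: -10828182883136/11431 ≈ -9.4726e+8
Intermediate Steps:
B(A) = 1 (B(A) = (2*A)/((2*A)) = (2*A)*(1/(2*A)) = 1)
(B(92) + 19047)*((L(34, -45) + 15988)/(-14613 + 3182) - 49729) = (1 + 19047)*((-1*(-45) + 15988)/(-14613 + 3182) - 49729) = 19048*((45 + 15988)/(-11431) - 49729) = 19048*(16033*(-1/11431) - 49729) = 19048*(-16033/11431 - 49729) = 19048*(-568468232/11431) = -10828182883136/11431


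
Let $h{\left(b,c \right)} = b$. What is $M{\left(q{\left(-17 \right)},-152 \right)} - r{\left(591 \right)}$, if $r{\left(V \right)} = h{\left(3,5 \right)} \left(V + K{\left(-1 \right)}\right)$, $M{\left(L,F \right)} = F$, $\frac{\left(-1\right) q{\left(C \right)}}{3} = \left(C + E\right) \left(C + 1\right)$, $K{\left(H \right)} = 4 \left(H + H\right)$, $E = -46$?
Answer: $-1901$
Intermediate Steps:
$K{\left(H \right)} = 8 H$ ($K{\left(H \right)} = 4 \cdot 2 H = 8 H$)
$q{\left(C \right)} = - 3 \left(1 + C\right) \left(-46 + C\right)$ ($q{\left(C \right)} = - 3 \left(C - 46\right) \left(C + 1\right) = - 3 \left(-46 + C\right) \left(1 + C\right) = - 3 \left(1 + C\right) \left(-46 + C\right)$)
$r{\left(V \right)} = -24 + 3 V$ ($r{\left(V \right)} = 3 \left(V + 8 \left(-1\right)\right) = 3 \left(V - 8\right) = 3 \left(-8 + V\right) = -24 + 3 V$)
$M{\left(q{\left(-17 \right)},-152 \right)} - r{\left(591 \right)} = -152 - \left(-24 + 3 \cdot 591\right) = -152 - \left(-24 + 1773\right) = -152 - 1749 = -1901$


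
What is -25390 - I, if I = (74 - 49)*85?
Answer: -27515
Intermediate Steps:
I = 2125 (I = 25*85 = 2125)
-25390 - I = -25390 - 1*2125 = -25390 - 2125 = -27515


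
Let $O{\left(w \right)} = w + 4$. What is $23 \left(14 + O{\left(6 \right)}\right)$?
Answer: $552$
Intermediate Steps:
$O{\left(w \right)} = 4 + w$
$23 \left(14 + O{\left(6 \right)}\right) = 23 \left(14 + \left(4 + 6\right)\right) = 23 \left(14 + 10\right) = 23 \cdot 24 = 552$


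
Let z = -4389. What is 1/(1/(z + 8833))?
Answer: 4444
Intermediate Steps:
1/(1/(z + 8833)) = 1/(1/(-4389 + 8833)) = 1/(1/4444) = 4444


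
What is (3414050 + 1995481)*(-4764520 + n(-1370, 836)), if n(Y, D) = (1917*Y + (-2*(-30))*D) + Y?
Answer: -39716884792620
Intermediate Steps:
n(Y, D) = 60*D + 1918*Y (n(Y, D) = (1917*Y + 60*D) + Y = (60*D + 1917*Y) + Y = 60*D + 1918*Y)
(3414050 + 1995481)*(-4764520 + n(-1370, 836)) = (3414050 + 1995481)*(-4764520 + (60*836 + 1918*(-1370))) = 5409531*(-4764520 + (50160 - 2627660)) = 5409531*(-4764520 - 2577500) = 5409531*(-7342020) = -39716884792620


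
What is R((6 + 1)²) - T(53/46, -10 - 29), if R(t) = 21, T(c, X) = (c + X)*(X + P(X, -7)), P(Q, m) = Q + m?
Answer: -147019/46 ≈ -3196.1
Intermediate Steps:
T(c, X) = (-7 + 2*X)*(X + c) (T(c, X) = (c + X)*(X + (X - 7)) = (X + c)*(X + (-7 + X)) = (X + c)*(-7 + 2*X) = (-7 + 2*X)*(X + c))
R((6 + 1)²) - T(53/46, -10 - 29) = 21 - ((-10 - 29)² + (-10 - 29)*(53/46) + (-10 - 29)*(-7 + (-10 - 29)) + (53/46)*(-7 + (-10 - 29))) = 21 - ((-39)² - 2067/46 - 39*(-7 - 39) + (53*(1/46))*(-7 - 39)) = 21 - (1521 - 39*53/46 - 39*(-46) + (53/46)*(-46)) = 21 - (1521 - 2067/46 + 1794 - 53) = 21 - 1*147985/46 = 21 - 147985/46 = -147019/46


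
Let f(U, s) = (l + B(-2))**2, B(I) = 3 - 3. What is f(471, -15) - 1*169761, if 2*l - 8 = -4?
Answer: -169757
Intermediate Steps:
B(I) = 0
l = 2 (l = 4 + (1/2)*(-4) = 4 - 2 = 2)
f(U, s) = 4 (f(U, s) = (2 + 0)**2 = 2**2 = 4)
f(471, -15) - 1*169761 = 4 - 1*169761 = 4 - 169761 = -169757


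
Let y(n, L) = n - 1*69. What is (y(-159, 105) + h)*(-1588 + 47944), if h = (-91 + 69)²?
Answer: 11867136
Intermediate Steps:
h = 484 (h = (-22)² = 484)
y(n, L) = -69 + n (y(n, L) = n - 69 = -69 + n)
(y(-159, 105) + h)*(-1588 + 47944) = ((-69 - 159) + 484)*(-1588 + 47944) = (-228 + 484)*46356 = 256*46356 = 11867136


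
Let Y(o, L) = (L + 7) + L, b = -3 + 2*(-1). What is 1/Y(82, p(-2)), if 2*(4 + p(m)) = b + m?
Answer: -⅛ ≈ -0.12500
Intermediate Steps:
b = -5 (b = -3 - 2 = -5)
p(m) = -13/2 + m/2 (p(m) = -4 + (-5 + m)/2 = -4 + (-5/2 + m/2) = -13/2 + m/2)
Y(o, L) = 7 + 2*L (Y(o, L) = (7 + L) + L = 7 + 2*L)
1/Y(82, p(-2)) = 1/(7 + 2*(-13/2 + (½)*(-2))) = 1/(7 + 2*(-13/2 - 1)) = 1/(7 + 2*(-15/2)) = 1/(7 - 15) = 1/(-8) = -⅛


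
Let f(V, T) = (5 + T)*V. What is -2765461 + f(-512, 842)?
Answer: -3199125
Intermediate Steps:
f(V, T) = V*(5 + T)
-2765461 + f(-512, 842) = -2765461 - 512*(5 + 842) = -2765461 - 512*847 = -2765461 - 433664 = -3199125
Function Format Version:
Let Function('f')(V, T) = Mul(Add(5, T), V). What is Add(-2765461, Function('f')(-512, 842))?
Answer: -3199125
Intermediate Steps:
Function('f')(V, T) = Mul(V, Add(5, T))
Add(-2765461, Function('f')(-512, 842)) = Add(-2765461, Mul(-512, Add(5, 842))) = Add(-2765461, Mul(-512, 847)) = Add(-2765461, -433664) = -3199125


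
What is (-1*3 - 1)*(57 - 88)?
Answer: 124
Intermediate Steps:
(-1*3 - 1)*(57 - 88) = (-3 - 1)*(-31) = -4*(-31) = 124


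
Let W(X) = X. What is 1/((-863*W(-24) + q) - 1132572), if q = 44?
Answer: -1/1111816 ≈ -8.9943e-7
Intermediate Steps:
1/((-863*W(-24) + q) - 1132572) = 1/((-863*(-24) + 44) - 1132572) = 1/((20712 + 44) - 1132572) = 1/(20756 - 1132572) = 1/(-1111816) = -1/1111816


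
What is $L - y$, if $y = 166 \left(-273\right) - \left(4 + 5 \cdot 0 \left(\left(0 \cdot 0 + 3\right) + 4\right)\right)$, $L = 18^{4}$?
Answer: $150298$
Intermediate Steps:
$L = 104976$
$y = -45322$ ($y = -45318 - \left(4 + 5 \cdot 0 \left(\left(0 + 3\right) + 4\right)\right) = -45318 - \left(4 + 5 \cdot 0 \left(3 + 4\right)\right) = -45318 - \left(4 + 5 \cdot 0 \cdot 7\right) = -45318 - 4 = -45322$)
$L - y = 104976 - -45322 = 104976 + 45322 = 150298$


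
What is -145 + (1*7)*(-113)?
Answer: -936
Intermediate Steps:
-145 + (1*7)*(-113) = -145 + 7*(-113) = -145 - 791 = -936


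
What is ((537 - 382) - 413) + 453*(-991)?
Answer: -449181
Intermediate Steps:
((537 - 382) - 413) + 453*(-991) = (155 - 413) - 448923 = -258 - 448923 = -449181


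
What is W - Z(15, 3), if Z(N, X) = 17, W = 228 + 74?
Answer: 285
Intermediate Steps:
W = 302
W - Z(15, 3) = 302 - 1*17 = 302 - 17 = 285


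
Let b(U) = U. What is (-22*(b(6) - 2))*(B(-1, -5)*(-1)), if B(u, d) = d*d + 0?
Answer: 2200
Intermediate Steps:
B(u, d) = d² (B(u, d) = d² + 0 = d²)
(-22*(b(6) - 2))*(B(-1, -5)*(-1)) = (-22*(6 - 2))*((-5)²*(-1)) = (-88)*(25*(-1)) = -22*4*(-25) = -88*(-25) = 2200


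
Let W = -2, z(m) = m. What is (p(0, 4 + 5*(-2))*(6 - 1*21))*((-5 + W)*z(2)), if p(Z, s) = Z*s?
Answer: 0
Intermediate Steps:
(p(0, 4 + 5*(-2))*(6 - 1*21))*((-5 + W)*z(2)) = ((0*(4 + 5*(-2)))*(6 - 1*21))*((-5 - 2)*2) = ((0*(4 - 10))*(6 - 21))*(-7*2) = ((0*(-6))*(-15))*(-14) = (0*(-15))*(-14) = 0*(-14) = 0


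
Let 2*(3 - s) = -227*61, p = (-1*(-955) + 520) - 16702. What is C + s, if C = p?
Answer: -16601/2 ≈ -8300.5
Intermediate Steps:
p = -15227 (p = (955 + 520) - 16702 = 1475 - 16702 = -15227)
C = -15227
s = 13853/2 (s = 3 - (-227)*61/2 = 3 - 1/2*(-13847) = 3 + 13847/2 = 13853/2 ≈ 6926.5)
C + s = -15227 + 13853/2 = -16601/2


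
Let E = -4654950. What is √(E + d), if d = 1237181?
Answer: I*√3417769 ≈ 1848.7*I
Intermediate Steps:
√(E + d) = √(-4654950 + 1237181) = √(-3417769) = I*√3417769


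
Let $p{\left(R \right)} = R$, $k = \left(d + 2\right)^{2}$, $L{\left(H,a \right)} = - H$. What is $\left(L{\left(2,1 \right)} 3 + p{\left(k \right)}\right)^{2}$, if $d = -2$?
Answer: $36$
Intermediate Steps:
$k = 0$ ($k = \left(-2 + 2\right)^{2} = 0^{2} = 0$)
$\left(L{\left(2,1 \right)} 3 + p{\left(k \right)}\right)^{2} = \left(\left(-1\right) 2 \cdot 3 + 0\right)^{2} = \left(\left(-2\right) 3 + 0\right)^{2} = \left(-6 + 0\right)^{2} = \left(-6\right)^{2} = 36$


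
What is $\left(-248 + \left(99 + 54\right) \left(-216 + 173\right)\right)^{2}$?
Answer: $46607929$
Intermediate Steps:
$\left(-248 + \left(99 + 54\right) \left(-216 + 173\right)\right)^{2} = \left(-248 + 153 \left(-43\right)\right)^{2} = \left(-248 - 6579\right)^{2} = \left(-6827\right)^{2} = 46607929$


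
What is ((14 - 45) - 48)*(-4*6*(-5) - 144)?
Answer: 1896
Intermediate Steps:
((14 - 45) - 48)*(-4*6*(-5) - 144) = (-31 - 48)*(-24*(-5) - 144) = -79*(-1*(-120) - 144) = -79*(120 - 144) = -79*(-24) = 1896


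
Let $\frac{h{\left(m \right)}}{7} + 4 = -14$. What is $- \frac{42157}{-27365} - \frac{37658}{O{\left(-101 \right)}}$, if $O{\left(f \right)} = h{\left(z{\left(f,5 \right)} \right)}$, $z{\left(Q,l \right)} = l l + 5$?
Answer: $\frac{517911476}{1723995} \approx 300.41$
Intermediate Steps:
$z{\left(Q,l \right)} = 5 + l^{2}$ ($z{\left(Q,l \right)} = l^{2} + 5 = 5 + l^{2}$)
$h{\left(m \right)} = -126$ ($h{\left(m \right)} = -28 + 7 \left(-14\right) = -28 - 98 = -126$)
$O{\left(f \right)} = -126$
$- \frac{42157}{-27365} - \frac{37658}{O{\left(-101 \right)}} = - \frac{42157}{-27365} - \frac{37658}{-126} = \left(-42157\right) \left(- \frac{1}{27365}\right) - - \frac{18829}{63} = \frac{42157}{27365} + \frac{18829}{63} = \frac{517911476}{1723995}$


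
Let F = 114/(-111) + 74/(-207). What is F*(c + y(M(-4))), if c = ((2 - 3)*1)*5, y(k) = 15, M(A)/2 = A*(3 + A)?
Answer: -106040/7659 ≈ -13.845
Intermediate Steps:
F = -10604/7659 (F = 114*(-1/111) + 74*(-1/207) = -38/37 - 74/207 = -10604/7659 ≈ -1.3845)
M(A) = 2*A*(3 + A) (M(A) = 2*(A*(3 + A)) = 2*A*(3 + A))
c = -5 (c = -1*1*5 = -1*5 = -5)
F*(c + y(M(-4))) = -10604*(-5 + 15)/7659 = -10604/7659*10 = -106040/7659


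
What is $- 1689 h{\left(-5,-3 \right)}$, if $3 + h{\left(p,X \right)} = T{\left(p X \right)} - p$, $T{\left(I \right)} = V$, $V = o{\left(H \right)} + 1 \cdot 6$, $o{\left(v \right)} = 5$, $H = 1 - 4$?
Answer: $-21957$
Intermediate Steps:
$H = -3$
$V = 11$ ($V = 5 + 1 \cdot 6 = 5 + 6 = 11$)
$T{\left(I \right)} = 11$
$h{\left(p,X \right)} = 8 - p$ ($h{\left(p,X \right)} = -3 - \left(-11 + p\right) = 8 - p$)
$- 1689 h{\left(-5,-3 \right)} = - 1689 \left(8 - -5\right) = - 1689 \left(8 + 5\right) = \left(-1689\right) 13 = -21957$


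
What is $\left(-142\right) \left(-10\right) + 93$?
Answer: $1513$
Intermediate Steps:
$\left(-142\right) \left(-10\right) + 93 = 1420 + 93 = 1513$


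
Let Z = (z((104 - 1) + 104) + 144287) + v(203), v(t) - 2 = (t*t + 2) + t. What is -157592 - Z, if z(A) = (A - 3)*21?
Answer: -347579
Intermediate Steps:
z(A) = -63 + 21*A (z(A) = (-3 + A)*21 = -63 + 21*A)
v(t) = 4 + t + t² (v(t) = 2 + ((t*t + 2) + t) = 2 + ((t² + 2) + t) = 2 + ((2 + t²) + t) = 2 + (2 + t + t²) = 4 + t + t²)
Z = 189987 (Z = ((-63 + 21*((104 - 1) + 104)) + 144287) + (4 + 203 + 203²) = ((-63 + 21*(103 + 104)) + 144287) + (4 + 203 + 41209) = ((-63 + 21*207) + 144287) + 41416 = ((-63 + 4347) + 144287) + 41416 = (4284 + 144287) + 41416 = 148571 + 41416 = 189987)
-157592 - Z = -157592 - 1*189987 = -157592 - 189987 = -347579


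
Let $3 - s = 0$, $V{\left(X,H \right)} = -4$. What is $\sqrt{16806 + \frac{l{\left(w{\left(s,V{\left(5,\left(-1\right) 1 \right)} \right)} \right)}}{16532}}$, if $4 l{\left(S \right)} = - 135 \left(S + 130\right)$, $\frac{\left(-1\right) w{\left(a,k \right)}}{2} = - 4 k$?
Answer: $\frac{11 \sqrt{37959860874}}{16532} \approx 129.64$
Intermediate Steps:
$s = 3$ ($s = 3 - 0 = 3 + 0 = 3$)
$w{\left(a,k \right)} = 8 k$ ($w{\left(a,k \right)} = - 2 \left(- 4 k\right) = 8 k$)
$l{\left(S \right)} = - \frac{8775}{2} - \frac{135 S}{4}$ ($l{\left(S \right)} = \frac{\left(-135\right) \left(S + 130\right)}{4} = \frac{\left(-135\right) \left(130 + S\right)}{4} = \frac{-17550 - 135 S}{4} = - \frac{8775}{2} - \frac{135 S}{4}$)
$\sqrt{16806 + \frac{l{\left(w{\left(s,V{\left(5,\left(-1\right) 1 \right)} \right)} \right)}}{16532}} = \sqrt{16806 + \frac{- \frac{8775}{2} - \frac{135 \cdot 8 \left(-4\right)}{4}}{16532}} = \sqrt{16806 + \left(- \frac{8775}{2} - -1080\right) \frac{1}{16532}} = \sqrt{16806 + \left(- \frac{8775}{2} + 1080\right) \frac{1}{16532}} = \sqrt{16806 - \frac{6615}{33064}} = \sqrt{\frac{555666969}{33064}} = \frac{11 \sqrt{37959860874}}{16532}$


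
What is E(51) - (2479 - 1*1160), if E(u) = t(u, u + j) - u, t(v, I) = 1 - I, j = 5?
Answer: -1425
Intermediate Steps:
E(u) = -4 - 2*u (E(u) = (1 - (u + 5)) - u = (1 - (5 + u)) - u = (1 + (-5 - u)) - u = (-4 - u) - u = -4 - 2*u)
E(51) - (2479 - 1*1160) = (-4 - 2*51) - (2479 - 1*1160) = (-4 - 102) - (2479 - 1160) = -106 - 1*1319 = -106 - 1319 = -1425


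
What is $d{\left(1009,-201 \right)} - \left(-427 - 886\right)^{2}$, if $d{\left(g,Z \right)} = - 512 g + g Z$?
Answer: $-2443386$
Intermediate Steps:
$d{\left(g,Z \right)} = - 512 g + Z g$
$d{\left(1009,-201 \right)} - \left(-427 - 886\right)^{2} = 1009 \left(-512 - 201\right) - \left(-427 - 886\right)^{2} = 1009 \left(-713\right) - \left(-1313\right)^{2} = -719417 - 1723969 = -2443386$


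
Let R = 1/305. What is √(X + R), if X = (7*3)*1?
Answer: √1953830/305 ≈ 4.5829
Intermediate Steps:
X = 21 (X = 21*1 = 21)
R = 1/305 ≈ 0.0032787
√(X + R) = √(21 + 1/305) = √(6406/305) = √1953830/305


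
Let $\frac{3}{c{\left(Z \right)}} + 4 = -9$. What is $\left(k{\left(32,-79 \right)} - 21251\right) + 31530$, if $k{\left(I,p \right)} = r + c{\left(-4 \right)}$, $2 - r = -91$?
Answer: $\frac{134833}{13} \approx 10372.0$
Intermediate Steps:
$r = 93$ ($r = 2 - -91 = 2 + 91 = 93$)
$c{\left(Z \right)} = - \frac{3}{13}$ ($c{\left(Z \right)} = \frac{3}{-4 - 9} = \frac{3}{-13} = 3 \left(- \frac{1}{13}\right) = - \frac{3}{13}$)
$k{\left(I,p \right)} = \frac{1206}{13}$ ($k{\left(I,p \right)} = 93 - \frac{3}{13} = \frac{1206}{13}$)
$\left(k{\left(32,-79 \right)} - 21251\right) + 31530 = \left(\frac{1206}{13} - 21251\right) + 31530 = - \frac{275057}{13} + 31530 = \frac{134833}{13}$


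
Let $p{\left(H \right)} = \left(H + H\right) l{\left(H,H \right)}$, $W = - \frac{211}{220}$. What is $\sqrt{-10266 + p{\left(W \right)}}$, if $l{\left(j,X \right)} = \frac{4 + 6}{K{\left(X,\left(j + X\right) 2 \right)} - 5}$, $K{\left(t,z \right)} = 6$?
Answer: $\frac{i \sqrt{1244507}}{11} \approx 101.42 i$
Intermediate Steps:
$W = - \frac{211}{220}$ ($W = \left(-211\right) \frac{1}{220} = - \frac{211}{220} \approx -0.95909$)
$l{\left(j,X \right)} = 10$ ($l{\left(j,X \right)} = \frac{4 + 6}{6 - 5} = \frac{10}{1} = 10 \cdot 1 = 10$)
$p{\left(H \right)} = 20 H$ ($p{\left(H \right)} = \left(H + H\right) 10 = 2 H 10 = 20 H$)
$\sqrt{-10266 + p{\left(W \right)}} = \sqrt{-10266 + 20 \left(- \frac{211}{220}\right)} = \sqrt{-10266 - \frac{211}{11}} = \sqrt{- \frac{113137}{11}} = \frac{i \sqrt{1244507}}{11}$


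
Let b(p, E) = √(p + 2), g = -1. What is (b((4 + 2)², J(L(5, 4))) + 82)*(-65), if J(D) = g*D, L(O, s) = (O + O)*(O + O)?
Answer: -5330 - 65*√38 ≈ -5730.7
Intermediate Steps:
L(O, s) = 4*O² (L(O, s) = (2*O)*(2*O) = 4*O²)
J(D) = -D
b(p, E) = √(2 + p)
(b((4 + 2)², J(L(5, 4))) + 82)*(-65) = (√(2 + (4 + 2)²) + 82)*(-65) = (√(2 + 6²) + 82)*(-65) = (√(2 + 36) + 82)*(-65) = (√38 + 82)*(-65) = (82 + √38)*(-65) = -5330 - 65*√38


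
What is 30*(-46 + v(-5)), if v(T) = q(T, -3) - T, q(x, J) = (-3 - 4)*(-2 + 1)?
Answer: -1020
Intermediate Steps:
q(x, J) = 7 (q(x, J) = -7*(-1) = 7)
v(T) = 7 - T
30*(-46 + v(-5)) = 30*(-46 + (7 - 1*(-5))) = 30*(-46 + (7 + 5)) = 30*(-46 + 12) = 30*(-34) = -1020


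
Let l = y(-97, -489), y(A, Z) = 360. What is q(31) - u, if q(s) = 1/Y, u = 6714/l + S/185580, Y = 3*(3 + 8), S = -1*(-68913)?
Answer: -646132/34023 ≈ -18.991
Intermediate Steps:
l = 360
S = 68913
Y = 33 (Y = 3*11 = 33)
u = 19611/1031 (u = 6714/360 + 68913/185580 = 6714*(1/360) + 68913*(1/185580) = 373/20 + 7657/20620 = 19611/1031 ≈ 19.021)
q(s) = 1/33
q(31) - u = 1/33 - 1*19611/1031 = 1/33 - 19611/1031 = -646132/34023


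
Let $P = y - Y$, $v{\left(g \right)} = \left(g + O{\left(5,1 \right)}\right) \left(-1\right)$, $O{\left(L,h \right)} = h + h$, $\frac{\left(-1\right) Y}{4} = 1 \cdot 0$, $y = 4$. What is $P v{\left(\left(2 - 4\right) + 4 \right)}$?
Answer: $-16$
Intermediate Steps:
$Y = 0$ ($Y = - 4 \cdot 1 \cdot 0 = \left(-4\right) 0 = 0$)
$O{\left(L,h \right)} = 2 h$
$v{\left(g \right)} = -2 - g$ ($v{\left(g \right)} = \left(g + 2 \cdot 1\right) \left(-1\right) = \left(g + 2\right) \left(-1\right) = \left(2 + g\right) \left(-1\right) = -2 - g$)
$P = 4$ ($P = 4 - 0 = 4 + 0 = 4$)
$P v{\left(\left(2 - 4\right) + 4 \right)} = 4 \left(-2 - \left(\left(2 - 4\right) + 4\right)\right) = 4 \left(-2 - \left(-2 + 4\right)\right) = 4 \left(-2 - 2\right) = 4 \left(-4\right) = -16$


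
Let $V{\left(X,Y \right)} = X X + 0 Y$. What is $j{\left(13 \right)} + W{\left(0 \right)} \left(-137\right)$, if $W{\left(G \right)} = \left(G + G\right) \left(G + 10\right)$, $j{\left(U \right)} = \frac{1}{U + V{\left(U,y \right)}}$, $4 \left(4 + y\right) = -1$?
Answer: $\frac{1}{182} \approx 0.0054945$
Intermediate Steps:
$y = - \frac{17}{4}$ ($y = -4 + \frac{1}{4} \left(-1\right) = -4 - \frac{1}{4} = - \frac{17}{4} \approx -4.25$)
$V{\left(X,Y \right)} = X^{2}$ ($V{\left(X,Y \right)} = X^{2} + 0 = X^{2}$)
$j{\left(U \right)} = \frac{1}{U + U^{2}}$
$W{\left(G \right)} = 2 G \left(10 + G\right)$
$j{\left(13 \right)} + W{\left(0 \right)} \left(-137\right) = \frac{1}{13 \left(1 + 13\right)} + 2 \cdot 0 \left(10 + 0\right) \left(-137\right) = \frac{1}{13 \cdot 14} + 2 \cdot 0 \cdot 10 \left(-137\right) = \frac{1}{13} \cdot \frac{1}{14} + 0 \left(-137\right) = \frac{1}{182} + 0 = \frac{1}{182}$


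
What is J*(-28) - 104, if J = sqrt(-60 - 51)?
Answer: -104 - 28*I*sqrt(111) ≈ -104.0 - 295.0*I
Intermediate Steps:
J = I*sqrt(111) (J = sqrt(-111) = I*sqrt(111) ≈ 10.536*I)
J*(-28) - 104 = (I*sqrt(111))*(-28) - 104 = -28*I*sqrt(111) - 104 = -104 - 28*I*sqrt(111)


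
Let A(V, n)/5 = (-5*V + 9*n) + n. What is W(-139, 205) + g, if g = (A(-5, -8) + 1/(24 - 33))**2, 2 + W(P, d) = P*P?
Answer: 7695415/81 ≈ 95005.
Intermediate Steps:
A(V, n) = -25*V + 50*n (A(V, n) = 5*((-5*V + 9*n) + n) = 5*(-5*V + 10*n) = -25*V + 50*n)
W(P, d) = -2 + P**2 (W(P, d) = -2 + P*P = -2 + P**2)
g = 6130576/81 (g = ((-25*(-5) + 50*(-8)) + 1/(24 - 33))**2 = ((125 - 400) + 1/(-9))**2 = (-275 - 1/9)**2 = (-2476/9)**2 = 6130576/81 ≈ 75686.)
W(-139, 205) + g = (-2 + (-139)**2) + 6130576/81 = (-2 + 19321) + 6130576/81 = 19319 + 6130576/81 = 7695415/81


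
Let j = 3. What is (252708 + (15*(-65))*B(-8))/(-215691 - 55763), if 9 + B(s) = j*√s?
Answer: -261483/271454 + 2925*I*√2/135727 ≈ -0.96327 + 0.030477*I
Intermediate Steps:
B(s) = -9 + 3*√s
(252708 + (15*(-65))*B(-8))/(-215691 - 55763) = (252708 + (15*(-65))*(-9 + 3*√(-8)))/(-215691 - 55763) = (252708 - 975*(-9 + 3*(2*I*√2)))/(-271454) = (252708 - 975*(-9 + 6*I*√2))*(-1/271454) = (252708 + (8775 - 5850*I*√2))*(-1/271454) = (261483 - 5850*I*√2)*(-1/271454) = -261483/271454 + 2925*I*√2/135727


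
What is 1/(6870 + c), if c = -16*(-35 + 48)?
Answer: 1/6662 ≈ 0.00015010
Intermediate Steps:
c = -208 (c = -16*13 = -208)
1/(6870 + c) = 1/(6870 - 208) = 1/6662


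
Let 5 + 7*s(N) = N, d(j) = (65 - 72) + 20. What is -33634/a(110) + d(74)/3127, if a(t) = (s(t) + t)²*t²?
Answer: 1176319491/295599218750 ≈ 0.0039794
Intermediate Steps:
d(j) = 13 (d(j) = -7 + 20 = 13)
s(N) = -5/7 + N/7
a(t) = t²*(-5/7 + 8*t/7)² (a(t) = ((-5/7 + t/7) + t)²*t² = (-5/7 + 8*t/7)²*t² = t²*(-5/7 + 8*t/7)²)
-33634/a(110) + d(74)/3127 = -33634*49/(12100*(-5 + 8*110)²) + 13/3127 = -33634*49/(12100*(-5 + 880)²) + 13*(1/3127) = -33634/((1/49)*12100*875²) + 13/3127 = -33634/((1/49)*12100*765625) + 13/3127 = -33634/189062500 + 13/3127 = -33634*1/189062500 + 13/3127 = -16817/94531250 + 13/3127 = 1176319491/295599218750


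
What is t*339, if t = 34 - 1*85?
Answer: -17289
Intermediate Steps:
t = -51 (t = 34 - 85 = -51)
t*339 = -51*339 = -17289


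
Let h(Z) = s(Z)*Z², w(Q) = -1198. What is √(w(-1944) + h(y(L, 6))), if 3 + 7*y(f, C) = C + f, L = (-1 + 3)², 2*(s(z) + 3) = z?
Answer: 49*I*√2/2 ≈ 34.648*I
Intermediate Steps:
s(z) = -3 + z/2
L = 4 (L = 2² = 4)
y(f, C) = -3/7 + C/7 + f/7 (y(f, C) = -3/7 + (C + f)/7 = -3/7 + (C/7 + f/7) = -3/7 + C/7 + f/7)
h(Z) = Z²*(-3 + Z/2) (h(Z) = (-3 + Z/2)*Z² = Z²*(-3 + Z/2))
√(w(-1944) + h(y(L, 6))) = √(-1198 + (-3/7 + (⅐)*6 + (⅐)*4)²*(-6 + (-3/7 + (⅐)*6 + (⅐)*4))/2) = √(-1198 + (-3/7 + 6/7 + 4/7)²*(-6 + (-3/7 + 6/7 + 4/7))/2) = √(-1198 + (½)*1²*(-6 + 1)) = √(-1198 + (½)*1*(-5)) = √(-1198 - 5/2) = √(-2401/2) = 49*I*√2/2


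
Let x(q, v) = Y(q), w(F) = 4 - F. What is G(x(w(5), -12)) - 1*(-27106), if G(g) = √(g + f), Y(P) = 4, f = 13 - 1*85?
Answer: 27106 + 2*I*√17 ≈ 27106.0 + 8.2462*I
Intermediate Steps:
f = -72 (f = 13 - 85 = -72)
x(q, v) = 4
G(g) = √(-72 + g) (G(g) = √(g - 72) = √(-72 + g))
G(x(w(5), -12)) - 1*(-27106) = √(-72 + 4) - 1*(-27106) = √(-68) + 27106 = 2*I*√17 + 27106 = 27106 + 2*I*√17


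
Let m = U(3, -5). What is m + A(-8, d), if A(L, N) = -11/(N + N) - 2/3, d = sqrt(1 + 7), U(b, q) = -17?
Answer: -53/3 - 11*sqrt(2)/8 ≈ -19.611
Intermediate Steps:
m = -17
d = 2*sqrt(2) (d = sqrt(8) = 2*sqrt(2) ≈ 2.8284)
A(L, N) = -2/3 - 11/(2*N) (A(L, N) = -11*1/(2*N) - 2*1/3 = -11/(2*N) - 2/3 = -2/3 - 11/(2*N))
m + A(-8, d) = -17 + (-33 - 8*sqrt(2))/(6*((2*sqrt(2)))) = -17 + (sqrt(2)/4)*(-33 - 8*sqrt(2))/6 = -17 + sqrt(2)*(-33 - 8*sqrt(2))/24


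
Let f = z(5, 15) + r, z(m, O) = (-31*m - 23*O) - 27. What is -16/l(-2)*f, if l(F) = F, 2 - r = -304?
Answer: -1768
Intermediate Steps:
r = 306 (r = 2 - 1*(-304) = 2 + 304 = 306)
z(m, O) = -27 - 31*m - 23*O
f = -221 (f = (-27 - 31*5 - 23*15) + 306 = (-27 - 155 - 345) + 306 = -527 + 306 = -221)
-16/l(-2)*f = -16/(-2)*(-221) = -16*(-½)*(-221) = -(-8)*(-221) = -1*1768 = -1768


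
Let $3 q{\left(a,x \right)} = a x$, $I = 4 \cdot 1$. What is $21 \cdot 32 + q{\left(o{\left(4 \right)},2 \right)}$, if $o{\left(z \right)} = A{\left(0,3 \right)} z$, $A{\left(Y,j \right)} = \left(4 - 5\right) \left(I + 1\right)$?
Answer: $\frac{1976}{3} \approx 658.67$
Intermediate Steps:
$I = 4$
$A{\left(Y,j \right)} = -5$ ($A{\left(Y,j \right)} = \left(4 - 5\right) \left(4 + 1\right) = \left(-1\right) 5 = -5$)
$o{\left(z \right)} = - 5 z$
$q{\left(a,x \right)} = \frac{a x}{3}$
$21 \cdot 32 + q{\left(o{\left(4 \right)},2 \right)} = 21 \cdot 32 + \frac{1}{3} \left(\left(-5\right) 4\right) 2 = 672 + \frac{1}{3} \left(-20\right) 2 = 672 - \frac{40}{3} = \frac{1976}{3}$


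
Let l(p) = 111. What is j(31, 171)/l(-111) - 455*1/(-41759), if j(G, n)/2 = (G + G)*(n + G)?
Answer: 1046029937/4635249 ≈ 225.67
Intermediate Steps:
j(G, n) = 4*G*(G + n) (j(G, n) = 2*((G + G)*(n + G)) = 2*((2*G)*(G + n)) = 2*(2*G*(G + n)) = 4*G*(G + n))
j(31, 171)/l(-111) - 455*1/(-41759) = (4*31*(31 + 171))/111 - 455*1/(-41759) = (4*31*202)*(1/111) - 455*(-1/41759) = 25048*(1/111) + 455/41759 = 25048/111 + 455/41759 = 1046029937/4635249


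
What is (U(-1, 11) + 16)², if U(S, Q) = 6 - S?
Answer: 529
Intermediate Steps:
(U(-1, 11) + 16)² = ((6 - 1*(-1)) + 16)² = ((6 + 1) + 16)² = (7 + 16)² = 23² = 529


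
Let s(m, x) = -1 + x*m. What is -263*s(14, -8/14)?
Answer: 2367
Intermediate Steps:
s(m, x) = -1 + m*x
-263*s(14, -8/14) = -263*(-1 + 14*(-8/14)) = -263*(-1 + 14*(-8*1/14)) = -263*(-1 + 14*(-4/7)) = -263*(-1 - 8) = -263*(-9) = 2367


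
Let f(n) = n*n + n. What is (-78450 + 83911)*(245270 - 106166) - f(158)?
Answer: 759621822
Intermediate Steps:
f(n) = n + n² (f(n) = n² + n = n + n²)
(-78450 + 83911)*(245270 - 106166) - f(158) = (-78450 + 83911)*(245270 - 106166) - 158*(1 + 158) = 5461*139104 - 158*159 = 759646944 - 1*25122 = 759646944 - 25122 = 759621822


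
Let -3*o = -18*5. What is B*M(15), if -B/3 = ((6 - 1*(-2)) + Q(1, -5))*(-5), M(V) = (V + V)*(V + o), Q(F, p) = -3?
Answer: 101250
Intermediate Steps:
o = 30 (o = -(-6)*5 = -⅓*(-90) = 30)
M(V) = 2*V*(30 + V) (M(V) = (V + V)*(V + 30) = (2*V)*(30 + V) = 2*V*(30 + V))
B = 75 (B = -3*((6 - 1*(-2)) - 3)*(-5) = -3*((6 + 2) - 3)*(-5) = -3*(8 - 3)*(-5) = -15*(-5) = -3*(-25) = 75)
B*M(15) = 75*(2*15*(30 + 15)) = 75*(2*15*45) = 75*1350 = 101250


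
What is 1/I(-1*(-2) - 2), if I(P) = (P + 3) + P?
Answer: 1/3 ≈ 0.33333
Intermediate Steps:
I(P) = 3 + 2*P (I(P) = (3 + P) + P = 3 + 2*P)
1/I(-1*(-2) - 2) = 1/(3 + 2*(-1*(-2) - 2)) = 1/(3 + 2*(2 - 2)) = 1/(3 + 2*0) = 1/(3 + 0) = 1/3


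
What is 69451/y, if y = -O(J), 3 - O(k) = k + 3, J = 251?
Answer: 69451/251 ≈ 276.70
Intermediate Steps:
O(k) = -k (O(k) = 3 - (k + 3) = 3 - (3 + k) = 3 + (-3 - k) = -k)
y = 251 (y = -(-1)*251 = -1*(-251) = 251)
69451/y = 69451/251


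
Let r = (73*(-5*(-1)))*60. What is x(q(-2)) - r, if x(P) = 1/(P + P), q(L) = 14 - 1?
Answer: -569399/26 ≈ -21900.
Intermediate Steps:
q(L) = 13
x(P) = 1/(2*P)
r = 21900 (r = (73*5)*60 = 365*60 = 21900)
x(q(-2)) - r = (½)/13 - 1*21900 = (½)*(1/13) - 21900 = 1/26 - 21900 = -569399/26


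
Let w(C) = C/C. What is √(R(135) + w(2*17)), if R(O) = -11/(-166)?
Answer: √29382/166 ≈ 1.0326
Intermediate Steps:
w(C) = 1
R(O) = 11/166 (R(O) = -11*(-1/166) = 11/166)
√(R(135) + w(2*17)) = √(11/166 + 1) = √(177/166) = √29382/166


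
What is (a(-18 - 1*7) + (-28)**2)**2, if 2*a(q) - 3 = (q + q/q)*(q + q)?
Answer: 7678441/4 ≈ 1.9196e+6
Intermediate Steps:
a(q) = 3/2 + q*(1 + q) (a(q) = 3/2 + ((q + q/q)*(q + q))/2 = 3/2 + ((q + 1)*(2*q))/2 = 3/2 + ((1 + q)*(2*q))/2 = 3/2 + (2*q*(1 + q))/2 = 3/2 + q*(1 + q))
(a(-18 - 1*7) + (-28)**2)**2 = ((3/2 + (-18 - 1*7) + (-18 - 1*7)**2) + (-28)**2)**2 = ((3/2 + (-18 - 7) + (-18 - 7)**2) + 784)**2 = ((3/2 - 25 + (-25)**2) + 784)**2 = ((3/2 - 25 + 625) + 784)**2 = (1203/2 + 784)**2 = (2771/2)**2 = 7678441/4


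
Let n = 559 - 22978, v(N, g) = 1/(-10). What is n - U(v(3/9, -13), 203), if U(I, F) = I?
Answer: -224189/10 ≈ -22419.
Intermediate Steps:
v(N, g) = -1/10
n = -22419
n - U(v(3/9, -13), 203) = -22419 - 1*(-1/10) = -22419 + 1/10 = -224189/10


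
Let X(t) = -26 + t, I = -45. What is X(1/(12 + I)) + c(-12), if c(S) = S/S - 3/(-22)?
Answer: -1643/66 ≈ -24.894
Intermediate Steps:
c(S) = 25/22 (c(S) = 1 - 3*(-1/22) = 1 + 3/22 = 25/22)
X(1/(12 + I)) + c(-12) = (-26 + 1/(12 - 45)) + 25/22 = (-26 + 1/(-33)) + 25/22 = (-26 - 1/33) + 25/22 = -859/33 + 25/22 = -1643/66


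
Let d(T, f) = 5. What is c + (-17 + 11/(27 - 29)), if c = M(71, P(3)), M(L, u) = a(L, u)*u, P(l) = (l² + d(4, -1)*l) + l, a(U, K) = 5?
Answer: 225/2 ≈ 112.50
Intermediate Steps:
P(l) = l² + 6*l (P(l) = (l² + 5*l) + l = l² + 6*l)
M(L, u) = 5*u
c = 135 (c = 5*(3*(6 + 3)) = 5*(3*9) = 5*27 = 135)
c + (-17 + 11/(27 - 29)) = 135 + (-17 + 11/(27 - 29)) = 135 + (-17 + 11/(-2)) = 135 + (-17 - ½*11) = 135 + (-17 - 11/2) = 135 - 45/2 = 225/2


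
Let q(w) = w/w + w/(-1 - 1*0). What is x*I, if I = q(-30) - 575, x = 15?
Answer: -8160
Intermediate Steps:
q(w) = 1 - w (q(w) = 1 + w/(-1 + 0) = 1 + w/(-1) = 1 + w*(-1) = 1 - w)
I = -544 (I = (1 - 1*(-30)) - 575 = (1 + 30) - 575 = 31 - 575 = -544)
x*I = 15*(-544) = -8160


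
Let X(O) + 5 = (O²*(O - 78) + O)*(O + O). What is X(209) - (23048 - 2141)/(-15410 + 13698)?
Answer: 4095055323067/1712 ≈ 2.3920e+9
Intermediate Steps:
X(O) = -5 + 2*O*(O + O²*(-78 + O)) (X(O) = -5 + (O²*(O - 78) + O)*(O + O) = -5 + (O²*(-78 + O) + O)*(2*O) = -5 + (O + O²*(-78 + O))*(2*O) = -5 + 2*O*(O + O²*(-78 + O)))
X(209) - (23048 - 2141)/(-15410 + 13698) = (-5 - 156*209³ + 2*209² + 2*209⁴) - (23048 - 2141)/(-15410 + 13698) = (-5 - 156*9129329 + 2*43681 + 2*1908029761) - 20907/(-1712) = (-5 - 1424175324 + 87362 + 3816059522) - 20907*(-1)/1712 = 2391971555 - 1*(-20907/1712) = 2391971555 + 20907/1712 = 4095055323067/1712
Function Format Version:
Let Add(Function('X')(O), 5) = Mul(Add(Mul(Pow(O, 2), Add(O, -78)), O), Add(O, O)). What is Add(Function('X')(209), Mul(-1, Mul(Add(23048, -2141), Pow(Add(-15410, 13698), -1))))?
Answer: Rational(4095055323067, 1712) ≈ 2.3920e+9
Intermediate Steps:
Function('X')(O) = Add(-5, Mul(2, O, Add(O, Mul(Pow(O, 2), Add(-78, O))))) (Function('X')(O) = Add(-5, Mul(Add(Mul(Pow(O, 2), Add(O, -78)), O), Add(O, O))) = Add(-5, Mul(Add(Mul(Pow(O, 2), Add(-78, O)), O), Mul(2, O))) = Add(-5, Mul(Add(O, Mul(Pow(O, 2), Add(-78, O))), Mul(2, O))) = Add(-5, Mul(2, O, Add(O, Mul(Pow(O, 2), Add(-78, O))))))
Add(Function('X')(209), Mul(-1, Mul(Add(23048, -2141), Pow(Add(-15410, 13698), -1)))) = Add(Add(-5, Mul(-156, Pow(209, 3)), Mul(2, Pow(209, 2)), Mul(2, Pow(209, 4))), Mul(-1, Mul(Add(23048, -2141), Pow(Add(-15410, 13698), -1)))) = Add(Add(-5, Mul(-156, 9129329), Mul(2, 43681), Mul(2, 1908029761)), Mul(-1, Mul(20907, Pow(-1712, -1)))) = Add(Add(-5, -1424175324, 87362, 3816059522), Mul(-1, Mul(20907, Rational(-1, 1712)))) = Add(2391971555, Mul(-1, Rational(-20907, 1712))) = Add(2391971555, Rational(20907, 1712)) = Rational(4095055323067, 1712)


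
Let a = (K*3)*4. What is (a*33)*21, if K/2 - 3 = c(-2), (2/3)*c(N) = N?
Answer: 0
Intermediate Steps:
c(N) = 3*N/2
K = 0 (K = 6 + 2*((3/2)*(-2)) = 6 + 2*(-3) = 6 - 6 = 0)
a = 0 (a = (0*3)*4 = 0*4 = 0)
(a*33)*21 = (0*33)*21 = 0*21 = 0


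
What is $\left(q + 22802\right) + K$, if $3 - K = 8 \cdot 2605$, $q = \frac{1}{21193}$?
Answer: $\frac{41644246}{21193} \approx 1965.0$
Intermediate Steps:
$q = \frac{1}{21193} \approx 4.7185 \cdot 10^{-5}$
$K = -20837$ ($K = 3 - 8 \cdot 2605 = 3 - 20840 = -20837$)
$\left(q + 22802\right) + K = \left(\frac{1}{21193} + 22802\right) - 20837 = \frac{483242787}{21193} - 20837 = \frac{41644246}{21193}$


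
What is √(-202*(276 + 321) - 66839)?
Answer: I*√187433 ≈ 432.94*I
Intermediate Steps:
√(-202*(276 + 321) - 66839) = √(-202*597 - 66839) = √(-120594 - 66839) = √(-187433) = I*√187433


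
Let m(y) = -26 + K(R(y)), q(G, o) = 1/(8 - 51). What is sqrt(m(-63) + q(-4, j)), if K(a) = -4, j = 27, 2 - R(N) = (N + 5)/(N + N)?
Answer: I*sqrt(55513)/43 ≈ 5.4793*I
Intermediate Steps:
R(N) = 2 - (5 + N)/(2*N) (R(N) = 2 - (N + 5)/(N + N) = 2 - (5 + N)/(2*N))
q(G, o) = -1/43 (q(G, o) = 1/(-43) = -1/43)
m(y) = -30 (m(y) = -26 - 4 = -30)
sqrt(m(-63) + q(-4, j)) = sqrt(-30 - 1/43) = sqrt(-1291/43) = I*sqrt(55513)/43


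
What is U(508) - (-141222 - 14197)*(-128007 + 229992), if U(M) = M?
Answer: 15850407223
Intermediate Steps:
U(508) - (-141222 - 14197)*(-128007 + 229992) = 508 - (-141222 - 14197)*(-128007 + 229992) = 508 - (-155419)*101985 = 508 - 1*(-15850406715) = 508 + 15850406715 = 15850407223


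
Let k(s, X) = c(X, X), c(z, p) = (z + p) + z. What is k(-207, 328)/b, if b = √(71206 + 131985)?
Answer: 984*√203191/203191 ≈ 2.1829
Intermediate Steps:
c(z, p) = p + 2*z (c(z, p) = (p + z) + z = p + 2*z)
k(s, X) = 3*X (k(s, X) = X + 2*X = 3*X)
b = √203191 ≈ 450.77
k(-207, 328)/b = (3*328)/(√203191) = 984*(√203191/203191) = 984*√203191/203191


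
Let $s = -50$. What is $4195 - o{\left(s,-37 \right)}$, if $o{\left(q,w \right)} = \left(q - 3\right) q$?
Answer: $1545$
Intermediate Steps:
$o{\left(q,w \right)} = q \left(-3 + q\right)$ ($o{\left(q,w \right)} = \left(-3 + q\right) q = q \left(-3 + q\right)$)
$4195 - o{\left(s,-37 \right)} = 4195 - - 50 \left(-3 - 50\right) = 4195 - \left(-50\right) \left(-53\right) = 4195 - 2650 = 1545$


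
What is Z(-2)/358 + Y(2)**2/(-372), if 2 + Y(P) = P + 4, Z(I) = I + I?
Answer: -902/16647 ≈ -0.054184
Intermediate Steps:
Z(I) = 2*I
Y(P) = 2 + P (Y(P) = -2 + (P + 4) = -2 + (4 + P) = 2 + P)
Z(-2)/358 + Y(2)**2/(-372) = (2*(-2))/358 + (2 + 2)**2/(-372) = -4*1/358 + 4**2*(-1/372) = -2/179 + 16*(-1/372) = -2/179 - 4/93 = -902/16647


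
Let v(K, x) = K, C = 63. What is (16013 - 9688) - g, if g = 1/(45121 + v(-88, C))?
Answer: 284833724/45033 ≈ 6325.0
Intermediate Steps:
g = 1/45033 (g = 1/(45121 - 88) = 1/45033 ≈ 2.2206e-5)
(16013 - 9688) - g = (16013 - 9688) - 1*1/45033 = 6325 - 1/45033 = 284833724/45033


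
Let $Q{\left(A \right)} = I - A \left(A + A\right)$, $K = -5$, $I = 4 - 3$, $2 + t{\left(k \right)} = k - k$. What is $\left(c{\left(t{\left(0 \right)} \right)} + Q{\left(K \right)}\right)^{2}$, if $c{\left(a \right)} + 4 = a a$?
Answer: $2401$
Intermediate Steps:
$t{\left(k \right)} = -2$ ($t{\left(k \right)} = -2 + \left(k - k\right) = -2 + 0 = -2$)
$I = 1$
$c{\left(a \right)} = -4 + a^{2}$ ($c{\left(a \right)} = -4 + a a = -4 + a^{2}$)
$Q{\left(A \right)} = 1 - 2 A^{2}$ ($Q{\left(A \right)} = 1 - A \left(A + A\right) = 1 - A 2 A = 1 - 2 A^{2}$)
$\left(c{\left(t{\left(0 \right)} \right)} + Q{\left(K \right)}\right)^{2} = \left(\left(-4 + \left(-2\right)^{2}\right) + \left(1 - 2 \left(-5\right)^{2}\right)\right)^{2} = \left(\left(-4 + 4\right) + \left(1 - 50\right)\right)^{2} = \left(0 + \left(1 - 50\right)\right)^{2} = \left(0 - 49\right)^{2} = \left(-49\right)^{2} = 2401$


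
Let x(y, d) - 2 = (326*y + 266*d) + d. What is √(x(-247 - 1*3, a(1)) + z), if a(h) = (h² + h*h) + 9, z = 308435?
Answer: √229874 ≈ 479.45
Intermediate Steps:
a(h) = 9 + 2*h² (a(h) = (h² + h²) + 9 = 2*h² + 9 = 9 + 2*h²)
x(y, d) = 2 + 267*d + 326*y (x(y, d) = 2 + ((326*y + 266*d) + d) = 2 + ((266*d + 326*y) + d) = 2 + (267*d + 326*y) = 2 + 267*d + 326*y)
√(x(-247 - 1*3, a(1)) + z) = √((2 + 267*(9 + 2*1²) + 326*(-247 - 1*3)) + 308435) = √((2 + 267*(9 + 2*1) + 326*(-247 - 3)) + 308435) = √((2 + 267*(9 + 2) + 326*(-250)) + 308435) = √((2 + 267*11 - 81500) + 308435) = √((2 + 2937 - 81500) + 308435) = √(-78561 + 308435) = √229874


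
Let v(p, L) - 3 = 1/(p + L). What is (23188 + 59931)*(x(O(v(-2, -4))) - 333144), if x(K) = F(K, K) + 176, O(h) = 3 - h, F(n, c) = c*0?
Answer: -27675967192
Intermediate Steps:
F(n, c) = 0
v(p, L) = 3 + 1/(L + p) (v(p, L) = 3 + 1/(p + L) = 3 + 1/(L + p))
x(K) = 176 (x(K) = 0 + 176 = 176)
(23188 + 59931)*(x(O(v(-2, -4))) - 333144) = (23188 + 59931)*(176 - 333144) = 83119*(-332968) = -27675967192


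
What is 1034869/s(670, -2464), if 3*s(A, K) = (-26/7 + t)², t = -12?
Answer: 13829613/1100 ≈ 12572.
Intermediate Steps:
s(A, K) = 12100/147 (s(A, K) = (-26/7 - 12)²/3 = (-110/7)²/3 = (⅓)*(12100/49) = 12100/147)
1034869/s(670, -2464) = 1034869/(12100/147) = 1034869*(147/12100) = 13829613/1100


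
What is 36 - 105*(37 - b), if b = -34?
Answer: -7419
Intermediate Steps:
36 - 105*(37 - b) = 36 - 105*(37 - 1*(-34)) = 36 - 105*(37 + 34) = 36 - 105*71 = 36 - 7455 = -7419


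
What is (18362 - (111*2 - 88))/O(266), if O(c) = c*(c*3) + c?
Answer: 1302/15181 ≈ 0.085765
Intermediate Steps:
O(c) = c + 3*c**2 (O(c) = c*(3*c) + c = 3*c**2 + c = c + 3*c**2)
(18362 - (111*2 - 88))/O(266) = (18362 - (111*2 - 88))/((266*(1 + 3*266))) = (18362 - (222 - 88))/((266*(1 + 798))) = (18362 - 1*134)/((266*799)) = (18362 - 134)/212534 = 18228*(1/212534) = 1302/15181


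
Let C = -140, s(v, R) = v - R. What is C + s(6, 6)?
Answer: -140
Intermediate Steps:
C + s(6, 6) = -140 + (6 - 1*6) = -140 + (6 - 6) = -140 + 0 = -140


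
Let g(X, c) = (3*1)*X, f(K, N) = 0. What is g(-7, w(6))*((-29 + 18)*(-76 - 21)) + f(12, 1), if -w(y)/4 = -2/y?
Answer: -22407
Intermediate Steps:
w(y) = 8/y (w(y) = -(-8)/y = 8/y)
g(X, c) = 3*X
g(-7, w(6))*((-29 + 18)*(-76 - 21)) + f(12, 1) = (3*(-7))*((-29 + 18)*(-76 - 21)) + 0 = -(-231)*(-97) + 0 = -21*1067 + 0 = -22407 + 0 = -22407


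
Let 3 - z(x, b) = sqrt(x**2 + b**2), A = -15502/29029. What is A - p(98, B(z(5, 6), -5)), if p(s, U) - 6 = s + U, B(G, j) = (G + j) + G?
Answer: -3063547/29029 + 2*sqrt(61) ≈ -89.914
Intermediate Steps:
A = -15502/29029 (A = -15502*1/29029 = -15502/29029 ≈ -0.53402)
z(x, b) = 3 - sqrt(b**2 + x**2) (z(x, b) = 3 - sqrt(x**2 + b**2) = 3 - sqrt(b**2 + x**2))
B(G, j) = j + 2*G
p(s, U) = 6 + U + s (p(s, U) = 6 + (s + U) = 6 + (U + s) = 6 + U + s)
A - p(98, B(z(5, 6), -5)) = -15502/29029 - (6 + (-5 + 2*(3 - sqrt(6**2 + 5**2))) + 98) = -15502/29029 - (6 + (-5 + 2*(3 - sqrt(36 + 25))) + 98) = -15502/29029 - (6 + (-5 + 2*(3 - sqrt(61))) + 98) = -15502/29029 - (6 + (-5 + (6 - 2*sqrt(61))) + 98) = -15502/29029 - (6 + (1 - 2*sqrt(61)) + 98) = -15502/29029 - (105 - 2*sqrt(61)) = -15502/29029 + (-105 + 2*sqrt(61)) = -3063547/29029 + 2*sqrt(61)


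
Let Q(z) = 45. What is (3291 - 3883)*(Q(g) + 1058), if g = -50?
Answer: -652976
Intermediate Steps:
(3291 - 3883)*(Q(g) + 1058) = (3291 - 3883)*(45 + 1058) = -592*1103 = -652976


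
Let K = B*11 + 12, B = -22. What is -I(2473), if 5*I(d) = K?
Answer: 46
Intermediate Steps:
K = -230 (K = -22*11 + 12 = -242 + 12 = -230)
I(d) = -46 (I(d) = (⅕)*(-230) = -46)
-I(2473) = -1*(-46) = 46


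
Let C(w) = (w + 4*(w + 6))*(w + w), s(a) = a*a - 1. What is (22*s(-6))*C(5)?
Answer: 377300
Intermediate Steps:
s(a) = -1 + a² (s(a) = a² - 1 = -1 + a²)
C(w) = 2*w*(24 + 5*w) (C(w) = (w + 4*(6 + w))*(2*w) = (w + (24 + 4*w))*(2*w) = (24 + 5*w)*(2*w) = 2*w*(24 + 5*w))
(22*s(-6))*C(5) = (22*(-1 + (-6)²))*(2*5*(24 + 5*5)) = (22*(-1 + 36))*(2*5*(24 + 25)) = (22*35)*(2*5*49) = 770*490 = 377300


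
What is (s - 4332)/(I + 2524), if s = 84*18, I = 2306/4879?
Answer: -2293130/2052817 ≈ -1.1171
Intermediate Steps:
I = 2306/4879 (I = 2306*(1/4879) = 2306/4879 ≈ 0.47264)
s = 1512
(s - 4332)/(I + 2524) = (1512 - 4332)/(2306/4879 + 2524) = -2820/12316902/4879 = -2820*4879/12316902 = -2293130/2052817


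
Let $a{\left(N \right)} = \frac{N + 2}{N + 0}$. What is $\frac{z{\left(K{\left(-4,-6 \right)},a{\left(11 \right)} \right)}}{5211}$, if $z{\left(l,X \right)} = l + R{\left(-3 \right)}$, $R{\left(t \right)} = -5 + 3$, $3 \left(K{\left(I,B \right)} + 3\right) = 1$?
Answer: $- \frac{14}{15633} \approx -0.00089554$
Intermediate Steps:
$K{\left(I,B \right)} = - \frac{8}{3}$ ($K{\left(I,B \right)} = -3 + \frac{1}{3} \cdot 1 = -3 + \frac{1}{3} = - \frac{8}{3}$)
$R{\left(t \right)} = -2$
$a{\left(N \right)} = \frac{2 + N}{N}$
$z{\left(l,X \right)} = -2 + l$ ($z{\left(l,X \right)} = l - 2 = -2 + l$)
$\frac{z{\left(K{\left(-4,-6 \right)},a{\left(11 \right)} \right)}}{5211} = \frac{-2 - \frac{8}{3}}{5211} = \left(- \frac{14}{3}\right) \frac{1}{5211} = - \frac{14}{15633}$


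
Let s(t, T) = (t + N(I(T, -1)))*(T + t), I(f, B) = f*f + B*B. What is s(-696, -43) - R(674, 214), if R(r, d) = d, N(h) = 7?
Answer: 508957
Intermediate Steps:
I(f, B) = B² + f² (I(f, B) = f² + B² = B² + f²)
s(t, T) = (7 + t)*(T + t) (s(t, T) = (t + 7)*(T + t) = (7 + t)*(T + t))
s(-696, -43) - R(674, 214) = ((-696)² + 7*(-43) + 7*(-696) - 43*(-696)) - 1*214 = (484416 - 301 - 4872 + 29928) - 214 = 509171 - 214 = 508957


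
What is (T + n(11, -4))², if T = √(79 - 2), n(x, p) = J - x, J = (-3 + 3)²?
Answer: (11 - √77)² ≈ 4.9508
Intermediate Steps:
J = 0 (J = 0² = 0)
n(x, p) = -x (n(x, p) = 0 - x = -x)
T = √77 ≈ 8.7750
(T + n(11, -4))² = (√77 - 1*11)² = (√77 - 11)² = (-11 + √77)²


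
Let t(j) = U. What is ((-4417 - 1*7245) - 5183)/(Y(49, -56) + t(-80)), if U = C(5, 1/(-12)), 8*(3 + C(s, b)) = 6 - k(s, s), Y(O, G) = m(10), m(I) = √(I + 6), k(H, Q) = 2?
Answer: -11230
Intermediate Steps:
m(I) = √(6 + I)
Y(O, G) = 4 (Y(O, G) = √(6 + 10) = √16 = 4)
C(s, b) = -5/2 (C(s, b) = -3 + (6 - 1*2)/8 = -3 + (6 - 2)/8 = -3 + (⅛)*4 = -3 + ½ = -5/2)
U = -5/2 ≈ -2.5000
t(j) = -5/2
((-4417 - 1*7245) - 5183)/(Y(49, -56) + t(-80)) = ((-4417 - 1*7245) - 5183)/(4 - 5/2) = ((-4417 - 7245) - 5183)/(3/2) = (-11662 - 5183)*(⅔) = -16845*⅔ = -11230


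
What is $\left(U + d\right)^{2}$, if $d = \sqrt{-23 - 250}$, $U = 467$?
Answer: $\left(467 + i \sqrt{273}\right)^{2} \approx 2.1782 \cdot 10^{5} + 15432.0 i$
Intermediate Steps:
$d = i \sqrt{273}$ ($d = \sqrt{-273} = i \sqrt{273} \approx 16.523 i$)
$\left(U + d\right)^{2} = \left(467 + i \sqrt{273}\right)^{2}$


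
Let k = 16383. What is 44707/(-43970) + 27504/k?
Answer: 158972033/240120170 ≈ 0.66205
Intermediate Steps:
44707/(-43970) + 27504/k = 44707/(-43970) + 27504/16383 = 44707*(-1/43970) + 27504*(1/16383) = -44707/43970 + 9168/5461 = 158972033/240120170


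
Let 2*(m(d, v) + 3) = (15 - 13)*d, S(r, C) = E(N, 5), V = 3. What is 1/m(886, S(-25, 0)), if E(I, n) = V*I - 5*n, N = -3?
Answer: 1/883 ≈ 0.0011325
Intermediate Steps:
E(I, n) = -5*n + 3*I (E(I, n) = 3*I - 5*n = -5*n + 3*I)
S(r, C) = -34 (S(r, C) = -5*5 + 3*(-3) = -25 - 9 = -34)
m(d, v) = -3 + d (m(d, v) = -3 + ((15 - 13)*d)/2 = -3 + (2*d)/2 = -3 + d)
1/m(886, S(-25, 0)) = 1/(-3 + 886) = 1/883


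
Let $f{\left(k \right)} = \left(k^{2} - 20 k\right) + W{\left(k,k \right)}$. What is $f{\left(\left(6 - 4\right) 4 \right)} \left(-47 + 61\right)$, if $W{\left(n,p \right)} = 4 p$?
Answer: $-896$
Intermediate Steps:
$f{\left(k \right)} = k^{2} - 16 k$ ($f{\left(k \right)} = \left(k^{2} - 20 k\right) + 4 k = k^{2} - 16 k$)
$f{\left(\left(6 - 4\right) 4 \right)} \left(-47 + 61\right) = \left(6 - 4\right) 4 \left(-16 + \left(6 - 4\right) 4\right) \left(-47 + 61\right) = 2 \cdot 4 \left(-16 + 2 \cdot 4\right) 14 = 8 \left(-16 + 8\right) 14 = 8 \left(-8\right) 14 = \left(-64\right) 14 = -896$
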